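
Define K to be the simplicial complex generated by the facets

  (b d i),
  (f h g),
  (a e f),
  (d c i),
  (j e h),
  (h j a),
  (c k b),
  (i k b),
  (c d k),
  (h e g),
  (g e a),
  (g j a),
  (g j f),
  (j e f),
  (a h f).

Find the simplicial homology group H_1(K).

H_1 ≅ Z ⊕ Z_2.

Fix the vertex order a < b < c < d < e < f < g < h < i < j < k and write every simplex with vertices in increasing order. Then dim K = 2 and the simplices of K are:

  0-simplices (11): a, b, c, d, e, f, g, h, i, j, k
  1-simplices (25): ae, af, ag, ah, aj, bc, bd, bi, bk, cd, ci, ck, di, dk, ef, eg, eh, ej, fg, fh, fj, gh, gj, hj, ik
  2-simplices (15): aef, aeg, afh, agj, ahj, bck, bdi, bik, cdi, cdk, efj, egh, ehj, fgh, fgj

giving chain groups C_0 ≅ Z^11, C_1 ≅ Z^25, C_2 ≅ Z^15.

The boundary map ∂_1: C_1 → C_0 maps an edge to its endpoints' difference, ∂[p,q] = q − p. For instance
  ∂ag = g − a.
The resulting 11×25 matrix has rank 9, and its Smith normal form has invariant factors (1,1,1,1,1,1,1,1,1).

Boundary ∂_2: C_2 → C_1 acts by ∂[p,q,r] = [q,r] − [p,r] + [p,q]. For instance
  ∂cdk = dk − ck + cd,
  ∂aef = ef − af + ae.
The resulting 25×15 matrix has rank 15, and its Smith normal form has invariant factors (1,1,1,1,1,1,1,1,1,1,1,1,1,1,2).

From H_k ≅ ker(∂_k) / im(∂_{k+1}) we obtain:

  H_1: rank ker ∂_1 − rank ∂_2 = (25 − 9) − 15 = 1, and ∂_2 has invariant factor 2 > 1, so H_1 ≅ Z ⊕ Z_2.

(K is a triangulation of the disjoint union of the Möbius band and the real projective plane RP^2.)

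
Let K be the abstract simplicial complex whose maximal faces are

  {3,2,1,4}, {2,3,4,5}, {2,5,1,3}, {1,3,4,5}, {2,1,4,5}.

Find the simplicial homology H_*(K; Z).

K has 5 vertices, 10 edges, 10 triangles, 5 3-simplices.
rank ∂_0 = 0, rank ∂_1 = 4 ⇒ b_0 = 5 − 0 − 4 = 1; all invariant factors of ∂_1 are 1 so no torsion. So H_0 = Z.
rank ∂_1 = 4, rank ∂_2 = 6 ⇒ b_1 = 10 − 4 − 6 = 0; all invariant factors of ∂_2 are 1 so no torsion. So H_1 = 0.
rank ∂_2 = 6, rank ∂_3 = 4 ⇒ b_2 = 10 − 6 − 4 = 0; all invariant factors of ∂_3 are 1 so no torsion. So H_2 = 0.
rank ∂_3 = 4, rank ∂_4 = 0 ⇒ b_3 = 5 − 4 − 0 = 1. So H_3 = Z.

H_0 ≅ Z,  H_1 = 0,  H_2 = 0,  H_3 ≅ Z.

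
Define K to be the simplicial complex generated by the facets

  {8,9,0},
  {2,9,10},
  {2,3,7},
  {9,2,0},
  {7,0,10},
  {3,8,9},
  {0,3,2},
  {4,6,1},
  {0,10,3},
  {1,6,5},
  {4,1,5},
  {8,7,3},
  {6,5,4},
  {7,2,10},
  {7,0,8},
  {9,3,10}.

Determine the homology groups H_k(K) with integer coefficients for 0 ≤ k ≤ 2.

K has 11 vertices, 24 edges, 16 triangles.
rank ∂_0 = 0, rank ∂_1 = 9 ⇒ b_0 = 11 − 0 − 9 = 2; all invariant factors of ∂_1 are 1 so no torsion. So H_0 ≅ Z^2.
rank ∂_1 = 9, rank ∂_2 = 15 ⇒ b_1 = 24 − 9 − 15 = 0; ∂_2 has invariant factor(s) [2] giving torsion. So H_1 ≅ Z/2Z.
rank ∂_2 = 15, rank ∂_3 = 0 ⇒ b_2 = 16 − 15 − 0 = 1. So H_2 ≅ Z.

H_0 = Z^2,  H_1 = Z/2Z,  H_2 = Z.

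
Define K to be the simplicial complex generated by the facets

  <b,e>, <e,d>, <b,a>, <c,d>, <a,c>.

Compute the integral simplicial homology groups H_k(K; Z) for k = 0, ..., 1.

H_0 ≅ Z,  H_1 ≅ Z.

Order the vertices as a < b < c < d < e. Listing each simplex with vertices in this order, K has dimension 1 with simplices:

  0-simplices (5): a, b, c, d, e
  1-simplices (5): ab, ac, be, cd, de

so the chain groups are C_0 ≅ Z^5, C_1 ≅ Z^5.

∂_1: C_1 → C_0 is given by ∂[p,q] = [q] − [p].
This gives a 5×5 integer matrix of rank 4; reducing to Smith normal form yields diagonal entries (1,1,1,1).

Reading off H_k = ker ∂_k / im ∂_{k+1}:

  H_0: rank C_0 − rank ∂_1 = 5 − 4 = 1, and the invariant factors of ∂_1 are all 1, so H_0 = Z.
  H_1: rank ker ∂_1 − rank ∂_2 = (5 − 4) − 0 = 1, and there is no ∂_2, so H_1 = Z.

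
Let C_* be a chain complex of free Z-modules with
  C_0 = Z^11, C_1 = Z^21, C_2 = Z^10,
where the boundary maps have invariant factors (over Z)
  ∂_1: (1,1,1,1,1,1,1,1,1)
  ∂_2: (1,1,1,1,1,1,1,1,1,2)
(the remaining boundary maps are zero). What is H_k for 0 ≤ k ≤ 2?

H_0: b_0 = 11 − 0 − 9 = 2; torsion from ∂_1 factors > 1: none. So H_0 ≅ Z^2.
H_1: b_1 = 21 − 9 − 10 = 2; torsion from ∂_2 factors > 1: [2]. So H_1 ≅ Z^2 ⊕ Z/2.
H_2: b_2 = 10 − 10 − 0 = 0; torsion from ∂_3 factors > 1: none. So H_2 ≅ 0.

H_0 ≅ Z^2,  H_1 ≅ Z^2 ⊕ Z/2,  H_2 = 0.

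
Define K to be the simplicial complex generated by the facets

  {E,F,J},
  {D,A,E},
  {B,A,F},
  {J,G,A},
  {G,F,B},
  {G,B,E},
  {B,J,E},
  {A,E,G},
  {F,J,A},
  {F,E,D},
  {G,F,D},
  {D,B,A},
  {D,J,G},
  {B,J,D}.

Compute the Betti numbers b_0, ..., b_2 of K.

Take the total order A < B < D < E < F < G < J on the vertex set. Then K (dimension 2) consists of the simplices:

  0-simplices (7): A, B, D, E, F, G, J
  1-simplices (21): AB, AD, AE, AF, AG, AJ, BD, BE, BF, BG, BJ, DE, DF, DG, DJ, EF, EG, EJ, FG, FJ, GJ
  2-simplices (14): ABD, ABF, ADE, AEG, AFJ, AGJ, BDJ, BEG, BEJ, BFG, DEF, DFG, DGJ, EFJ

giving chain groups C_0 ≅ Z^7, C_1 ≅ Z^21, C_2 ≅ Z^14.

∂_1: C_1 → C_0 is given by ∂[p,q] = [q] − [p]. For instance
  ∂BF = F − B.
The resulting 7×21 matrix has rank 6, and its Smith normal form has invariant factors (1,1,1,1,1,1).

The boundary map ∂_2: C_2 → C_1 sends each 2-simplex [p,q,r] to [q,r] − [p,r] + [p,q]. For instance
  ∂DEF = EF − DF + DE,
  ∂BEG = EG − BG + BE.
As a 21×14 matrix over Z this has rank 13, with invariant factors (1,1,1,1,1,1,1,1,1,1,1,1,1).

Now H_k = ker ∂_k / im ∂_{k+1}, so:

  H_0: rank C_0 − rank ∂_1 = 7 − 6 = 1, and the invariant factors of ∂_1 are all 1, so H_0 = Z.
  H_1: rank ker ∂_1 − rank ∂_2 = (21 − 6) − 13 = 2, and the invariant factors of ∂_2 are all 1, so H_1 = Z^2.
  H_2: rank ker ∂_2 − rank ∂_3 = (14 − 13) − 0 = 1, and there is no ∂_3, so H_2 = Z.

Hence the Betti numbers are b_0 = 1, b_1 = 2, b_2 = 1.

b_0 = 1, b_1 = 2, b_2 = 1.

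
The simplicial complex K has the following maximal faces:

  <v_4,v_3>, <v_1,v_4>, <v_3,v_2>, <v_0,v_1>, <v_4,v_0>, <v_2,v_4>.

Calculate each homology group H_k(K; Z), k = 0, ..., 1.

H_0 = Z,  H_1 = Z^2.

K has 5 vertices, 6 edges.
rank ∂_0 = 0, rank ∂_1 = 4 ⇒ b_0 = 5 − 0 − 4 = 1; all invariant factors of ∂_1 are 1 so no torsion. So H_0 ≅ Z.
rank ∂_1 = 4, rank ∂_2 = 0 ⇒ b_1 = 6 − 4 − 0 = 2. So H_1 ≅ Z^2.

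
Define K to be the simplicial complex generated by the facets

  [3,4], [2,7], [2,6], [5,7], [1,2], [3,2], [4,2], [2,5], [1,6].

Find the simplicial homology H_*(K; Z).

H_0 = Z,  H_1 = Z^3.

Take the total order 1 < 2 < 3 < 4 < 5 < 6 < 7 on the vertex set. Then K (dimension 1) consists of the simplices:

  0-simplices (7): [1], [2], [3], [4], [5], [6], [7]
  1-simplices (9): [1,2], [1,6], [2,3], [2,4], [2,5], [2,6], [2,7], [3,4], [5,7]

giving chain groups C_0 ≅ Z^7, C_1 ≅ Z^9.

The boundary map ∂_1: C_1 → C_0 is given by ∂[p,q] = [q] − [p].
The resulting 7×9 matrix has rank 6, and its Smith normal form has invariant factors (1,1,1,1,1,1).

Reading off H_k = ker ∂_k / im ∂_{k+1}:

  H_0: rank C_0 − rank ∂_1 = 7 − 6 = 1, and the invariant factors of ∂_1 are all 1, so H_0 ≅ Z.
  H_1: rank ker ∂_1 − rank ∂_2 = (9 − 6) − 0 = 3, and there is no ∂_2, so H_1 ≅ Z^3.

As a check, the Euler characteristic is 7 − 9 = -2, which agrees with 1 − 3 = -2.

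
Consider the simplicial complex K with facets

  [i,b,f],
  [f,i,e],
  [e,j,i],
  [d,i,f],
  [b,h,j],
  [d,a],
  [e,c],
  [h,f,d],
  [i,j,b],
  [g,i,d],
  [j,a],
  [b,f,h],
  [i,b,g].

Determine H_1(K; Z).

Order the vertices as a < b < c < d < e < f < g < h < i < j. Listing each simplex with vertices in this order, K has dimension 2 with simplices:

  0-simplices (10): a, b, c, d, e, f, g, h, i, j
  1-simplices (20): ad, aj, bf, bg, bh, bi, bj, ce, df, dg, dh, di, ef, ei, ej, fh, fi, gi, hj, ij
  2-simplices (10): bfh, bfi, bgi, bhj, bij, dfh, dfi, dgi, efi, eij

giving chain groups C_0 ≅ Z^10, C_1 ≅ Z^20, C_2 ≅ Z^10.

The boundary map ∂_1: C_1 → C_0 maps an edge to its endpoints' difference, ∂[p,q] = q − p. For instance
  ∂ad = d − a.
The resulting 10×20 matrix has rank 9, and its Smith normal form has invariant factors (1,1,1,1,1,1,1,1,1).

The boundary map ∂_2: C_2 → C_1 acts by ∂[p,q,r] = [q,r] − [p,r] + [p,q]. For instance
  ∂dfi = fi − di + df,
  ∂bgi = gi − bi + bg.
The 20×10 boundary matrix has rank 10 and Smith normal form diag(1,1,1,1,1,1,1,1,1,1).

Computing H_k = (kernel of ∂_k) / (image of ∂_{k+1}):

  H_1: rank ker ∂_1 − rank ∂_2 = (20 − 9) − 10 = 1, and the invariant factors of ∂_2 are all 1, so H_1 = Z.

H_1 ≅ Z.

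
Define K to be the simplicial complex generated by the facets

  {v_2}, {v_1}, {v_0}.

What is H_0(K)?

H_0 = Z^3.

Order the vertices as v_0 < v_1 < v_2. Listing each simplex with vertices in this order, K has dimension 0 with simplices:

  0-simplices (3): [v_0], [v_1], [v_2]

Hence C_0 ≅ Z^3.

Reading off H_k = ker ∂_k / im ∂_{k+1}:

  H_0: rank C_0 − rank ∂_1 = 3 − 0 = 3, and there is no ∂_1, so H_0 = Z^3.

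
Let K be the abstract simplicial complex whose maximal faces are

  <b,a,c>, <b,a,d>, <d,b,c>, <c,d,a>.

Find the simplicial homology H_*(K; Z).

H_0 = Z,  H_1 = 0,  H_2 = Z.

Take the total order a < b < c < d on the vertex set. Then K (dimension 2) consists of the simplices:

  0-simplices (4): a, b, c, d
  1-simplices (6): ab, ac, ad, bc, bd, cd
  2-simplices (4): abc, abd, acd, bcd

giving chain groups C_0 ≅ Z^4, C_1 ≅ Z^6, C_2 ≅ Z^4.

The boundary map ∂_1: C_1 → C_0 is given by ∂[p,q] = [q] − [p]. For instance
  ∂ab = b − a.
This gives a 4×6 integer matrix of rank 3; reducing to Smith normal form yields diagonal entries (1,1,1).

Boundary ∂_2: C_2 → C_1 sends each 2-simplex [p,q,r] to [q,r] − [p,r] + [p,q]. For instance
  ∂abc = bc − ac + ab,
  ∂bcd = cd − bd + bc.
This gives a 6×4 integer matrix of rank 3; reducing to Smith normal form yields diagonal entries (1,1,1).

From H_k ≅ ker(∂_k) / im(∂_{k+1}) we obtain:

  H_0: rank C_0 − rank ∂_1 = 4 − 3 = 1, and the invariant factors of ∂_1 are all 1, so H_0 = Z.
  H_1: rank ker ∂_1 − rank ∂_2 = (6 − 3) − 3 = 0, and the invariant factors of ∂_2 are all 1, so H_1 = 0.
  H_2: rank ker ∂_2 − rank ∂_3 = (4 − 3) − 0 = 1, and there is no ∂_3, so H_2 = Z.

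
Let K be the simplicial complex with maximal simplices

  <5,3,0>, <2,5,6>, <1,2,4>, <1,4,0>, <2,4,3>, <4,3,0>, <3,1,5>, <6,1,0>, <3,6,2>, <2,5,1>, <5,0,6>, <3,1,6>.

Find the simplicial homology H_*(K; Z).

K has 7 vertices, 18 edges, 12 triangles.
rank ∂_0 = 0, rank ∂_1 = 6 ⇒ b_0 = 7 − 0 − 6 = 1; all invariant factors of ∂_1 are 1 so no torsion. So H_0 = Z.
rank ∂_1 = 6, rank ∂_2 = 12 ⇒ b_1 = 18 − 6 − 12 = 0; ∂_2 has invariant factor(s) [2] giving torsion. So H_1 = Z/2.
rank ∂_2 = 12, rank ∂_3 = 0 ⇒ b_2 = 12 − 12 − 0 = 0. So H_2 = 0.

H_0 ≅ Z,  H_1 ≅ Z/2,  H_2 = 0.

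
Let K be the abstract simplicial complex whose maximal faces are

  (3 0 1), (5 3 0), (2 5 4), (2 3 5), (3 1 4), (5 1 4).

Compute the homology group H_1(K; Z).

H_1 = Z.

Order the vertices as 0 < 1 < 2 < 3 < 4 < 5. Listing each simplex with vertices in this order, K has dimension 2 with simplices:

  0-simplices (6): [0], [1], [2], [3], [4], [5]
  1-simplices (12): [0,1], [0,3], [0,5], [1,3], [1,4], [1,5], [2,3], [2,4], [2,5], [3,4], [3,5], [4,5]
  2-simplices (6): [0,1,3], [0,3,5], [1,3,4], [1,4,5], [2,3,5], [2,4,5]

giving chain groups C_0 ≅ Z^6, C_1 ≅ Z^12, C_2 ≅ Z^6.

The boundary map ∂_1: C_1 → C_0 sends each edge [p,q] (with p < q) to q − p. For instance
  ∂[1,4] = [4] − [1].
This gives a 6×12 integer matrix of rank 5; reducing to Smith normal form yields diagonal entries (1,1,1,1,1).

∂_2: C_2 → C_1 acts by ∂[p,q,r] = [q,r] − [p,r] + [p,q]. For instance
  ∂[1,3,4] = [3,4] − [1,4] + [1,3],
  ∂[2,4,5] = [4,5] − [2,5] + [2,4].
The 12×6 boundary matrix has rank 6 and Smith normal form diag(1,1,1,1,1,1).

Computing H_k = (kernel of ∂_k) / (image of ∂_{k+1}):

  H_1: rank ker ∂_1 − rank ∂_2 = (12 − 5) − 6 = 1, and the invariant factors of ∂_2 are all 1, so H_1 = Z.

(K is a triangulation of the cylinder S^1 x I.)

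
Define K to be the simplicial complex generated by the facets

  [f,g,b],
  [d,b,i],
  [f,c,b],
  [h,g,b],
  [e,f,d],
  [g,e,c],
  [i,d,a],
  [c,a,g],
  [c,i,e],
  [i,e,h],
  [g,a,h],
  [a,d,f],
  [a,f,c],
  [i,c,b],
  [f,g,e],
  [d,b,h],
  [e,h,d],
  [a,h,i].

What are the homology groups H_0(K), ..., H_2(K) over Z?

H_0 ≅ Z,  H_1 ≅ Z ⊕ Z/2,  H_2 = 0.

Order the vertices as a < b < c < d < e < f < g < h < i. Listing each simplex with vertices in this order, K has dimension 2 with simplices:

  0-simplices (9): a, b, c, d, e, f, g, h, i
  1-simplices (27): ac, ad, af, ag, ah, ai, bc, bd, bf, bg, bh, bi, ce, cf, cg, ci, de, df, dh, di, ef, eg, eh, ei, fg, gh, hi
  2-simplices (18): acf, acg, adf, adi, agh, ahi, bcf, bci, bdh, bdi, bfg, bgh, ceg, cei, def, deh, efg, ehi

Hence C_0 ≅ Z^9, C_1 ≅ Z^27, C_2 ≅ Z^18.

Boundary ∂_1: C_1 → C_0 is given by ∂[p,q] = [q] − [p]. For instance
  ∂ag = g − a.
As a 9×27 matrix over Z this has rank 8, with invariant factors (1,1,1,1,1,1,1,1).

Boundary ∂_2: C_2 → C_1 sends each 2-simplex [p,q,r] to [q,r] − [p,r] + [p,q]. For instance
  ∂ceg = eg − cg + ce,
  ∂efg = fg − eg + ef.
This gives a 27×18 integer matrix of rank 18; reducing to Smith normal form yields diagonal entries (1,1,1,1,1,1,1,1,1,1,1,1,1,1,1,1,1,2).

Computing H_k = (kernel of ∂_k) / (image of ∂_{k+1}):

  H_0: rank C_0 − rank ∂_1 = 9 − 8 = 1, and the invariant factors of ∂_1 are all 1, so H_0 = Z.
  H_1: rank ker ∂_1 − rank ∂_2 = (27 − 8) − 18 = 1, and ∂_2 has invariant factor 2 > 1, so H_1 = Z ⊕ Z/2.
  H_2: rank ker ∂_2 − rank ∂_3 = (18 − 18) − 0 = 0, and there is no ∂_3, so H_2 = 0.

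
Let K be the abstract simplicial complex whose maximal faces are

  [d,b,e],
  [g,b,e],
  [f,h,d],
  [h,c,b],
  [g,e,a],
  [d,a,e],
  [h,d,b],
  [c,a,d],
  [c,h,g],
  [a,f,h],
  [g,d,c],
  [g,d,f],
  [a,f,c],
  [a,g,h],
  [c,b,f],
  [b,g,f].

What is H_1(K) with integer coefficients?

Order the vertices as a < b < c < d < e < f < g < h. Listing each simplex with vertices in this order, K has dimension 2 with simplices:

  0-simplices (8): a, b, c, d, e, f, g, h
  1-simplices (24): ac, ad, ae, af, ag, ah, bc, bd, be, bf, bg, bh, cd, cf, cg, ch, de, df, dg, dh, eg, fg, fh, gh
  2-simplices (16): acd, acf, ade, aeg, afh, agh, bcf, bch, bde, bdh, beg, bfg, cdg, cgh, dfg, dfh

Hence C_0 ≅ Z^8, C_1 ≅ Z^24, C_2 ≅ Z^16.

Boundary ∂_1: C_1 → C_0 maps an edge to its endpoints' difference, ∂[p,q] = q − p. For instance
  ∂af = f − a.
This gives a 8×24 integer matrix of rank 7; reducing to Smith normal form yields diagonal entries (1,1,1,1,1,1,1).

The boundary map ∂_2: C_2 → C_1 sends each 2-simplex [p,q,r] to [q,r] − [p,r] + [p,q]. For instance
  ∂cgh = gh − ch + cg,
  ∂agh = gh − ah + ag.
As a 24×16 matrix over Z this has rank 15, with invariant factors (1,1,1,1,1,1,1,1,1,1,1,1,1,1,1).

From H_k ≅ ker(∂_k) / im(∂_{k+1}) we obtain:

  H_1: rank ker ∂_1 − rank ∂_2 = (24 − 7) − 15 = 2, and the invariant factors of ∂_2 are all 1, so H_1 ≅ Z^2.

H_1 = Z^2.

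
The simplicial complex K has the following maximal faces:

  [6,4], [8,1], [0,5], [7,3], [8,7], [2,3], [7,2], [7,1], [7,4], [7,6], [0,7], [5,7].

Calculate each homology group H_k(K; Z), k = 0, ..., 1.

H_0 = Z,  H_1 = Z^4.

Fix the vertex order 0 < 1 < 2 < 3 < 4 < 5 < 6 < 7 < 8 and write every simplex with vertices in increasing order. Then dim K = 1 and the simplices of K are:

  0-simplices (9): [0], [1], [2], [3], [4], [5], [6], [7], [8]
  1-simplices (12): [0,5], [0,7], [1,7], [1,8], [2,3], [2,7], [3,7], [4,6], [4,7], [5,7], [6,7], [7,8]

so the chain groups are C_0 ≅ Z^9, C_1 ≅ Z^12.

∂_1: C_1 → C_0 maps an edge to its endpoints' difference, ∂[p,q] = q − p. For instance
  ∂[4,7] = [7] − [4].
The 9×12 boundary matrix has rank 8 and Smith normal form diag(1,1,1,1,1,1,1,1).

From H_k ≅ ker(∂_k) / im(∂_{k+1}) we obtain:

  H_0: rank C_0 − rank ∂_1 = 9 − 8 = 1, and the invariant factors of ∂_1 are all 1, so H_0 = Z.
  H_1: rank ker ∂_1 − rank ∂_2 = (12 − 8) − 0 = 4, and there is no ∂_2, so H_1 = Z^4.

As a check, the Euler characteristic is 9 − 12 = -3, which agrees with 1 − 4 = -3.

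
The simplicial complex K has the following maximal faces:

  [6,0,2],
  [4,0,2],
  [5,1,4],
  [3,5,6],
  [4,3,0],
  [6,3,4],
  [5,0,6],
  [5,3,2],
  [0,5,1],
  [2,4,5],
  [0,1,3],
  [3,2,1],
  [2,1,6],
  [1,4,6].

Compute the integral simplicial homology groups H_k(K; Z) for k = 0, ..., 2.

H_0 = Z,  H_1 = Z^2,  H_2 = Z.

We work with the vertex ordering 0 < 1 < 2 < 3 < 4 < 5 < 6. The simplices of K, each written with vertices in increasing order, are:

  0-simplices (7): [0], [1], [2], [3], [4], [5], [6]
  1-simplices (21): [0,1], [0,2], [0,3], [0,4], [0,5], [0,6], [1,2], [1,3], [1,4], [1,5], [1,6], [2,3], [2,4], [2,5], [2,6], [3,4], [3,5], [3,6], [4,5], [4,6], [5,6]
  2-simplices (14): [0,1,3], [0,1,5], [0,2,4], [0,2,6], [0,3,4], [0,5,6], [1,2,3], [1,2,6], [1,4,5], [1,4,6], [2,3,5], [2,4,5], [3,4,6], [3,5,6]

Hence C_0 ≅ Z^7, C_1 ≅ Z^21, C_2 ≅ Z^14.

∂_1: C_1 → C_0 sends each edge [p,q] (with p < q) to q − p.
The 7×21 boundary matrix has rank 6 and Smith normal form diag(1,1,1,1,1,1).

∂_2: C_2 → C_1 maps a triangle to the signed sum of its edges. For instance
  ∂[0,2,6] = [2,6] − [0,6] + [0,2],
  ∂[2,3,5] = [3,5] − [2,5] + [2,3].
The resulting 21×14 matrix has rank 13, and its Smith normal form has invariant factors (1,1,1,1,1,1,1,1,1,1,1,1,1).

Computing H_k = (kernel of ∂_k) / (image of ∂_{k+1}):

  H_0: rank C_0 − rank ∂_1 = 7 − 6 = 1, and the invariant factors of ∂_1 are all 1, so H_0 ≅ Z.
  H_1: rank ker ∂_1 − rank ∂_2 = (21 − 6) − 13 = 2, and the invariant factors of ∂_2 are all 1, so H_1 ≅ Z^2.
  H_2: rank ker ∂_2 − rank ∂_3 = (14 − 13) − 0 = 1, and there is no ∂_3, so H_2 ≅ Z.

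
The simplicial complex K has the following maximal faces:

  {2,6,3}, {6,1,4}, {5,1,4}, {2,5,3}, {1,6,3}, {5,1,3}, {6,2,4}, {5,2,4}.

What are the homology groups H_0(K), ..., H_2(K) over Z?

We work with the vertex ordering 1 < 2 < 3 < 4 < 5 < 6. The simplices of K, each written with vertices in increasing order, are:

  0-simplices (6): [1], [2], [3], [4], [5], [6]
  1-simplices (12): [1,3], [1,4], [1,5], [1,6], [2,3], [2,4], [2,5], [2,6], [3,5], [3,6], [4,5], [4,6]
  2-simplices (8): [1,3,5], [1,3,6], [1,4,5], [1,4,6], [2,3,5], [2,3,6], [2,4,5], [2,4,6]

so the chain groups are C_0 ≅ Z^6, C_1 ≅ Z^12, C_2 ≅ Z^8.

Boundary ∂_1: C_1 → C_0 is given by ∂[p,q] = [q] − [p]. For instance
  ∂[3,6] = [6] − [3].
The 6×12 boundary matrix has rank 5 and Smith normal form diag(1,1,1,1,1).

Boundary ∂_2: C_2 → C_1 sends each 2-simplex [p,q,r] to [q,r] − [p,r] + [p,q]. For instance
  ∂[1,4,5] = [4,5] − [1,5] + [1,4],
  ∂[1,3,5] = [3,5] − [1,5] + [1,3].
As a 12×8 matrix over Z this has rank 7, with invariant factors (1,1,1,1,1,1,1).

From H_k ≅ ker(∂_k) / im(∂_{k+1}) we obtain:

  H_0: rank C_0 − rank ∂_1 = 6 − 5 = 1, and the invariant factors of ∂_1 are all 1, so H_0 = Z.
  H_1: rank ker ∂_1 − rank ∂_2 = (12 − 5) − 7 = 0, and the invariant factors of ∂_2 are all 1, so H_1 = 0.
  H_2: rank ker ∂_2 − rank ∂_3 = (8 − 7) − 0 = 1, and there is no ∂_3, so H_2 = Z.

H_0 ≅ Z,  H_1 = 0,  H_2 ≅ Z.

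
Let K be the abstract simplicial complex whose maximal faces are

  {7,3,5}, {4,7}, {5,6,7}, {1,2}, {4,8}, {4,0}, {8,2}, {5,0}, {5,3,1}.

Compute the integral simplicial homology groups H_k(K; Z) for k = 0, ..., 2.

H_0 = Z,  H_1 = Z^2,  H_2 = 0.

Order the vertices as 0 < 1 < 2 < 3 < 4 < 5 < 6 < 7 < 8. Listing each simplex with vertices in this order, K has dimension 2 with simplices:

  0-simplices (9): [0], [1], [2], [3], [4], [5], [6], [7], [8]
  1-simplices (13): [0,4], [0,5], [1,2], [1,3], [1,5], [2,8], [3,5], [3,7], [4,7], [4,8], [5,6], [5,7], [6,7]
  2-simplices (3): [1,3,5], [3,5,7], [5,6,7]

so the chain groups are C_0 ≅ Z^9, C_1 ≅ Z^13, C_2 ≅ Z^3.

The boundary map ∂_1: C_1 → C_0 is given by ∂[p,q] = [q] − [p].
The 9×13 boundary matrix has rank 8 and Smith normal form diag(1,1,1,1,1,1,1,1).

Boundary ∂_2: C_2 → C_1 maps a triangle to the signed sum of its edges. For instance
  ∂[1,3,5] = [3,5] − [1,5] + [1,3],
  ∂[5,6,7] = [6,7] − [5,7] + [5,6].
As a 13×3 matrix over Z this has rank 3, with invariant factors (1,1,1).

Now H_k = ker ∂_k / im ∂_{k+1}, so:

  H_0: rank C_0 − rank ∂_1 = 9 − 8 = 1, and the invariant factors of ∂_1 are all 1, so H_0 = Z.
  H_1: rank ker ∂_1 − rank ∂_2 = (13 − 8) − 3 = 2, and the invariant factors of ∂_2 are all 1, so H_1 = Z^2.
  H_2: rank ker ∂_2 − rank ∂_3 = (3 − 3) − 0 = 0, and there is no ∂_3, so H_2 = 0.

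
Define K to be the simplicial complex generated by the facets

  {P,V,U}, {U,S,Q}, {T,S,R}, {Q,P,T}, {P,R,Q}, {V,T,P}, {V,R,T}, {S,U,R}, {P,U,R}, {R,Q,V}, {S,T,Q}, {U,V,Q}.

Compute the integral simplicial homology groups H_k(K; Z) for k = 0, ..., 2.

Take the total order P < Q < R < S < T < U < V on the vertex set. Then K (dimension 2) consists of the simplices:

  0-simplices (7): P, Q, R, S, T, U, V
  1-simplices (18): PQ, PR, PT, PU, PV, QR, QS, QT, QU, QV, RS, RT, RU, RV, ST, SU, TV, UV
  2-simplices (12): PQR, PQT, PRU, PTV, PUV, QRV, QST, QSU, QUV, RST, RSU, RTV

so the chain groups are C_0 ≅ Z^7, C_1 ≅ Z^18, C_2 ≅ Z^12.

∂_1: C_1 → C_0 is given by ∂[p,q] = [q] − [p]. For instance
  ∂RU = U − R.
The resulting 7×18 matrix has rank 6, and its Smith normal form has invariant factors (1,1,1,1,1,1).

The boundary map ∂_2: C_2 → C_1 maps a triangle to the signed sum of its edges. For instance
  ∂QSU = SU − QU + QS,
  ∂QRV = RV − QV + QR.
As a 18×12 matrix over Z this has rank 12, with invariant factors (1,1,1,1,1,1,1,1,1,1,1,2).

Now H_k = ker ∂_k / im ∂_{k+1}, so:

  H_0: rank C_0 − rank ∂_1 = 7 − 6 = 1, and the invariant factors of ∂_1 are all 1, so H_0 = Z.
  H_1: rank ker ∂_1 − rank ∂_2 = (18 − 6) − 12 = 0, and ∂_2 has invariant factor 2 > 1, so H_1 = Z/2.
  H_2: rank ker ∂_2 − rank ∂_3 = (12 − 12) − 0 = 0, and there is no ∂_3, so H_2 = 0.

H_0 ≅ Z,  H_1 ≅ Z/2,  H_2 = 0.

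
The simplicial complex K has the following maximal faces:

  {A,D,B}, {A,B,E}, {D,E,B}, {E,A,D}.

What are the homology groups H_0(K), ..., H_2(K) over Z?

Order the vertices as A < B < D < E. Listing each simplex with vertices in this order, K has dimension 2 with simplices:

  0-simplices (4): A, B, D, E
  1-simplices (6): AB, AD, AE, BD, BE, DE
  2-simplices (4): ABD, ABE, ADE, BDE

Hence C_0 ≅ Z^4, C_1 ≅ Z^6, C_2 ≅ Z^4.

∂_1: C_1 → C_0 maps an edge to its endpoints' difference, ∂[p,q] = q − p.
The 4×6 boundary matrix has rank 3 and Smith normal form diag(1,1,1).

Boundary ∂_2: C_2 → C_1 maps a triangle to the signed sum of its edges. For instance
  ∂ADE = DE − AE + AD,
  ∂ABD = BD − AD + AB.
This gives a 6×4 integer matrix of rank 3; reducing to Smith normal form yields diagonal entries (1,1,1).

Now H_k = ker ∂_k / im ∂_{k+1}, so:

  H_0: rank C_0 − rank ∂_1 = 4 − 3 = 1, and the invariant factors of ∂_1 are all 1, so H_0 ≅ Z.
  H_1: rank ker ∂_1 − rank ∂_2 = (6 − 3) − 3 = 0, and the invariant factors of ∂_2 are all 1, so H_1 ≅ 0.
  H_2: rank ker ∂_2 − rank ∂_3 = (4 − 3) − 0 = 1, and there is no ∂_3, so H_2 ≅ Z.

H_0 = Z,  H_1 = 0,  H_2 = Z.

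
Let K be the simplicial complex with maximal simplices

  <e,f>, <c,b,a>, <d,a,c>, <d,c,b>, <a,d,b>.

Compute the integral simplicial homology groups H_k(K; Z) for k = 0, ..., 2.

H_0 ≅ Z^2,  H_1 = 0,  H_2 ≅ Z.

Take the total order a < b < c < d < e < f on the vertex set. Then K (dimension 2) consists of the simplices:

  0-simplices (6): a, b, c, d, e, f
  1-simplices (7): ab, ac, ad, bc, bd, cd, ef
  2-simplices (4): abc, abd, acd, bcd

Hence C_0 ≅ Z^6, C_1 ≅ Z^7, C_2 ≅ Z^4.

The boundary map ∂_1: C_1 → C_0 maps an edge to its endpoints' difference, ∂[p,q] = q − p.
As a 6×7 matrix over Z this has rank 4, with invariant factors (1,1,1,1).

Boundary ∂_2: C_2 → C_1 sends each 2-simplex [p,q,r] to [q,r] − [p,r] + [p,q]. For instance
  ∂acd = cd − ad + ac,
  ∂bcd = cd − bd + bc.
This gives a 7×4 integer matrix of rank 3; reducing to Smith normal form yields diagonal entries (1,1,1).

Reading off H_k = ker ∂_k / im ∂_{k+1}:

  H_0: rank C_0 − rank ∂_1 = 6 − 4 = 2, and the invariant factors of ∂_1 are all 1, so H_0 ≅ Z^2.
  H_1: rank ker ∂_1 − rank ∂_2 = (7 − 4) − 3 = 0, and the invariant factors of ∂_2 are all 1, so H_1 ≅ 0.
  H_2: rank ker ∂_2 − rank ∂_3 = (4 − 3) − 0 = 1, and there is no ∂_3, so H_2 ≅ Z.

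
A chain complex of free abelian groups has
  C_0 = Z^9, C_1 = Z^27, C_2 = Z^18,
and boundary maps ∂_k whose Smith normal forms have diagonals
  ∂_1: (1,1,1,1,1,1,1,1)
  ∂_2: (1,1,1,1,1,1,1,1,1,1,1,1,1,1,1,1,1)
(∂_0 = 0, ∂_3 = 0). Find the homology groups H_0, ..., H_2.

H_0: b_0 = 9 − 0 − 8 = 1; torsion from ∂_1 factors > 1: none. So H_0 = Z.
H_1: b_1 = 27 − 8 − 17 = 2; torsion from ∂_2 factors > 1: none. So H_1 = Z^2.
H_2: b_2 = 18 − 17 − 0 = 1; torsion from ∂_3 factors > 1: none. So H_2 = Z.

H_0 = Z,  H_1 = Z^2,  H_2 = Z.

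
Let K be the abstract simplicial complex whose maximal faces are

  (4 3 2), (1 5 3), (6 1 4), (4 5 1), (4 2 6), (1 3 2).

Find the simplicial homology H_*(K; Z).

K has 6 vertices, 12 edges, 6 triangles.
rank ∂_0 = 0, rank ∂_1 = 5 ⇒ b_0 = 6 − 0 − 5 = 1; all invariant factors of ∂_1 are 1 so no torsion. So H_0 ≅ Z.
rank ∂_1 = 5, rank ∂_2 = 6 ⇒ b_1 = 12 − 5 − 6 = 1; all invariant factors of ∂_2 are 1 so no torsion. So H_1 ≅ Z.
rank ∂_2 = 6, rank ∂_3 = 0 ⇒ b_2 = 6 − 6 − 0 = 0. So H_2 ≅ 0.

H_0 = Z,  H_1 = Z,  H_2 = 0.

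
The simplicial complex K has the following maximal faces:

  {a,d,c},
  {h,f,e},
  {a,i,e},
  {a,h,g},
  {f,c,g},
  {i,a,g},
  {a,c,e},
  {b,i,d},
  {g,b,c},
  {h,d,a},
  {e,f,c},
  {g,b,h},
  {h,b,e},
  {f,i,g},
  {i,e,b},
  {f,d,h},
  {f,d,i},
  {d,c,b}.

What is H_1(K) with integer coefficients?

H_1 ≅ Z^2.

We work with the vertex ordering a < b < c < d < e < f < g < h < i. The simplices of K, each written with vertices in increasing order, are:

  0-simplices (9): a, b, c, d, e, f, g, h, i
  1-simplices (27): ac, ad, ae, ag, ah, ai, bc, bd, be, bg, bh, bi, cd, ce, cf, cg, df, dh, di, ef, eh, ei, fg, fh, fi, gh, gi
  2-simplices (18): acd, ace, adh, aei, agh, agi, bcd, bcg, bdi, beh, bei, bgh, cef, cfg, dfh, dfi, efh, fgi

Hence C_0 ≅ Z^9, C_1 ≅ Z^27, C_2 ≅ Z^18.

The boundary map ∂_1: C_1 → C_0 maps an edge to its endpoints' difference, ∂[p,q] = q − p. For instance
  ∂ae = e − a.
This gives a 9×27 integer matrix of rank 8; reducing to Smith normal form yields diagonal entries (1,1,1,1,1,1,1,1).

Boundary ∂_2: C_2 → C_1 maps a triangle to the signed sum of its edges. For instance
  ∂bdi = di − bi + bd,
  ∂agi = gi − ai + ag.
The resulting 27×18 matrix has rank 17, and its Smith normal form has invariant factors (1,1,1,1,1,1,1,1,1,1,1,1,1,1,1,1,1).

Reading off H_k = ker ∂_k / im ∂_{k+1}:

  H_1: rank ker ∂_1 − rank ∂_2 = (27 − 8) − 17 = 2, and the invariant factors of ∂_2 are all 1, so H_1 = Z^2.

(K is a triangulation of the torus T^2.)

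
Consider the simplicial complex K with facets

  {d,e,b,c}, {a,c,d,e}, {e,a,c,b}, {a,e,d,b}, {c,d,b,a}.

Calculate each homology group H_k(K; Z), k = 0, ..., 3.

Order the vertices as a < b < c < d < e. Listing each simplex with vertices in this order, K has dimension 3 with simplices:

  0-simplices (5): a, b, c, d, e
  1-simplices (10): ab, ac, ad, ae, bc, bd, be, cd, ce, de
  2-simplices (10): abc, abd, abe, acd, ace, ade, bcd, bce, bde, cde
  3-simplices (5): abcd, abce, abde, acde, bcde

so the chain groups are C_0 ≅ Z^5, C_1 ≅ Z^10, C_2 ≅ Z^10, C_3 ≅ Z^5.

The boundary map ∂_1: C_1 → C_0 maps an edge to its endpoints' difference, ∂[p,q] = q − p.
As a 5×10 matrix over Z this has rank 4, with invariant factors (1,1,1,1).

The boundary map ∂_2: C_2 → C_1 acts by ∂[p,q,r] = [q,r] − [p,r] + [p,q]. For instance
  ∂bde = de − be + bd,
  ∂bce = ce − be + bc.
This gives a 10×10 integer matrix of rank 6; reducing to Smith normal form yields diagonal entries (1,1,1,1,1,1).

Boundary ∂_3: C_3 → C_2 sends each 3-simplex σ to the alternating sum Σ_i (−1)^i (σ with its i-th vertex removed). For instance
  ∂abcd = bcd − acd + abd − abc,
  ∂bcde = cde − bde + bce − bcd.
As a 10×5 matrix over Z this has rank 4, with invariant factors (1,1,1,1).

Reading off H_k = ker ∂_k / im ∂_{k+1}:

  H_0: rank C_0 − rank ∂_1 = 5 − 4 = 1, and the invariant factors of ∂_1 are all 1, so H_0 = Z.
  H_1: rank ker ∂_1 − rank ∂_2 = (10 − 4) − 6 = 0, and the invariant factors of ∂_2 are all 1, so H_1 = 0.
  H_2: rank ker ∂_2 − rank ∂_3 = (10 − 6) − 4 = 0, and the invariant factors of ∂_3 are all 1, so H_2 = 0.
  H_3: rank ker ∂_3 − rank ∂_4 = (5 − 4) − 0 = 1, and there is no ∂_4, so H_3 = Z.

H_0 ≅ Z,  H_1 = 0,  H_2 = 0,  H_3 ≅ Z.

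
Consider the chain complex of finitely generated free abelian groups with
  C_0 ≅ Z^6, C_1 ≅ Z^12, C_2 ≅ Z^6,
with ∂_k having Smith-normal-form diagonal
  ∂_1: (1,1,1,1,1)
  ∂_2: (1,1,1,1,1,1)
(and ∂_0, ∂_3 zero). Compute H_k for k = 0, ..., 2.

H_0: b_0 = 6 − 0 − 5 = 1; torsion from ∂_1 factors > 1: none. So H_0 ≅ Z.
H_1: b_1 = 12 − 5 − 6 = 1; torsion from ∂_2 factors > 1: none. So H_1 ≅ Z.
H_2: b_2 = 6 − 6 − 0 = 0; torsion from ∂_3 factors > 1: none. So H_2 ≅ 0.

H_0 ≅ Z,  H_1 ≅ Z,  H_2 = 0.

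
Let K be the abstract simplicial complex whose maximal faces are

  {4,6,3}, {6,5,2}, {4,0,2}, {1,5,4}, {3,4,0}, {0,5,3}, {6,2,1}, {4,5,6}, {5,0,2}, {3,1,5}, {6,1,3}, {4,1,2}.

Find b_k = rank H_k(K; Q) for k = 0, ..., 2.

b_0 = 1, b_1 = 0, b_2 = 0.

K has 7 vertices, 18 edges, 12 triangles.
rank ∂_0 = 0, rank ∂_1 = 6 ⇒ b_0 = 7 − 0 − 6 = 1; all invariant factors of ∂_1 are 1 so no torsion. So H_0 = Z.
rank ∂_1 = 6, rank ∂_2 = 12 ⇒ b_1 = 18 − 6 − 12 = 0; ∂_2 has invariant factor(s) [2] giving torsion. So H_1 = Z/2.
rank ∂_2 = 12, rank ∂_3 = 0 ⇒ b_2 = 12 − 12 − 0 = 0. So H_2 = 0.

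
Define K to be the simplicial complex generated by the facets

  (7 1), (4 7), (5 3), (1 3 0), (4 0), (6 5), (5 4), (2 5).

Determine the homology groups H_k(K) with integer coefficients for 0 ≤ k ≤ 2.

H_0 ≅ Z,  H_1 ≅ Z^2,  H_2 = 0.

Order the vertices as 0 < 1 < 2 < 3 < 4 < 5 < 6 < 7. Listing each simplex with vertices in this order, K has dimension 2 with simplices:

  0-simplices (8): [0], [1], [2], [3], [4], [5], [6], [7]
  1-simplices (10): [0,1], [0,3], [0,4], [1,3], [1,7], [2,5], [3,5], [4,5], [4,7], [5,6]
  2-simplices (1): [0,1,3]

so the chain groups are C_0 ≅ Z^8, C_1 ≅ Z^10, C_2 ≅ Z^1.

∂_1: C_1 → C_0 is given by ∂[p,q] = [q] − [p].
The 8×10 boundary matrix has rank 7 and Smith normal form diag(1,1,1,1,1,1,1).

The boundary map ∂_2: C_2 → C_1 acts by ∂[p,q,r] = [q,r] − [p,r] + [p,q]. For instance
  ∂[0,1,3] = [1,3] − [0,3] + [0,1].
This gives a 10×1 integer matrix of rank 1; reducing to Smith normal form yields diagonal entries (1).

Reading off H_k = ker ∂_k / im ∂_{k+1}:

  H_0: rank C_0 − rank ∂_1 = 8 − 7 = 1, and the invariant factors of ∂_1 are all 1, so H_0 = Z.
  H_1: rank ker ∂_1 − rank ∂_2 = (10 − 7) − 1 = 2, and the invariant factors of ∂_2 are all 1, so H_1 = Z^2.
  H_2: rank ker ∂_2 − rank ∂_3 = (1 − 1) − 0 = 0, and there is no ∂_3, so H_2 = 0.

As a check, the Euler characteristic is 8 − 10 + 1 = -1, which agrees with 1 − 2 + 0 = -1.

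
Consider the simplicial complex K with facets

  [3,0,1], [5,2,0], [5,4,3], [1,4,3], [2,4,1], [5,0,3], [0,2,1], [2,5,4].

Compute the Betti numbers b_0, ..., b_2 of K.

b_0 = 1, b_1 = 0, b_2 = 1.

We work with the vertex ordering 0 < 1 < 2 < 3 < 4 < 5. The simplices of K, each written with vertices in increasing order, are:

  0-simplices (6): [0], [1], [2], [3], [4], [5]
  1-simplices (12): [0,1], [0,2], [0,3], [0,5], [1,2], [1,3], [1,4], [2,4], [2,5], [3,4], [3,5], [4,5]
  2-simplices (8): [0,1,2], [0,1,3], [0,2,5], [0,3,5], [1,2,4], [1,3,4], [2,4,5], [3,4,5]

Hence C_0 ≅ Z^6, C_1 ≅ Z^12, C_2 ≅ Z^8.

Boundary ∂_1: C_1 → C_0 maps an edge to its endpoints' difference, ∂[p,q] = q − p.
As a 6×12 matrix over Z this has rank 5, with invariant factors (1,1,1,1,1).

The boundary map ∂_2: C_2 → C_1 sends each 2-simplex [p,q,r] to [q,r] − [p,r] + [p,q]. For instance
  ∂[3,4,5] = [4,5] − [3,5] + [3,4],
  ∂[0,2,5] = [2,5] − [0,5] + [0,2].
The resulting 12×8 matrix has rank 7, and its Smith normal form has invariant factors (1,1,1,1,1,1,1).

Now H_k = ker ∂_k / im ∂_{k+1}, so:

  H_0: rank C_0 − rank ∂_1 = 6 − 5 = 1, and the invariant factors of ∂_1 are all 1, so H_0 = Z.
  H_1: rank ker ∂_1 − rank ∂_2 = (12 − 5) − 7 = 0, and the invariant factors of ∂_2 are all 1, so H_1 = 0.
  H_2: rank ker ∂_2 − rank ∂_3 = (8 − 7) − 0 = 1, and there is no ∂_3, so H_2 = Z.

Hence the Betti numbers are b_0 = 1, b_1 = 0, b_2 = 1.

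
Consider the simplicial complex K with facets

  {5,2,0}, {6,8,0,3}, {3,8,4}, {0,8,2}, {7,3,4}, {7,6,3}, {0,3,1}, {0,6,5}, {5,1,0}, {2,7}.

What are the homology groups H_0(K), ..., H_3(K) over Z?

Order the vertices as 0 < 1 < 2 < 3 < 4 < 5 < 6 < 7 < 8. Listing each simplex with vertices in this order, K has dimension 3 with simplices:

  0-simplices (9): [0], [1], [2], [3], [4], [5], [6], [7], [8]
  1-simplices (20): [0,1], [0,2], [0,3], [0,5], [0,6], [0,8], [1,3], [1,5], [2,5], [2,7], [2,8], [3,4], [3,6], [3,7], [3,8], [4,7], [4,8], [5,6], [6,7], [6,8]
  2-simplices (12): [0,1,3], [0,1,5], [0,2,5], [0,2,8], [0,3,6], [0,3,8], [0,5,6], [0,6,8], [3,4,7], [3,4,8], [3,6,7], [3,6,8]
  3-simplices (1): [0,3,6,8]

Hence C_0 ≅ Z^9, C_1 ≅ Z^20, C_2 ≅ Z^12, C_3 ≅ Z^1.

Boundary ∂_1: C_1 → C_0 maps an edge to its endpoints' difference, ∂[p,q] = q − p. For instance
  ∂[0,3] = [3] − [0].
The resulting 9×20 matrix has rank 8, and its Smith normal form has invariant factors (1,1,1,1,1,1,1,1).

∂_2: C_2 → C_1 acts by ∂[p,q,r] = [q,r] − [p,r] + [p,q]. For instance
  ∂[0,3,8] = [3,8] − [0,8] + [0,3],
  ∂[0,1,3] = [1,3] − [0,3] + [0,1].
As a 20×12 matrix over Z this has rank 11, with invariant factors (1,1,1,1,1,1,1,1,1,1,1).

Boundary ∂_3: C_3 → C_2 sends each 3-simplex σ to the alternating sum Σ_i (−1)^i (σ with its i-th vertex removed). For instance
  ∂[0,3,6,8] = [3,6,8] − [0,6,8] + [0,3,8] − [0,3,6].
The 12×1 boundary matrix has rank 1 and Smith normal form diag(1).

Now H_k = ker ∂_k / im ∂_{k+1}, so:

  H_0: rank C_0 − rank ∂_1 = 9 − 8 = 1, and the invariant factors of ∂_1 are all 1, so H_0 ≅ Z.
  H_1: rank ker ∂_1 − rank ∂_2 = (20 − 8) − 11 = 1, and the invariant factors of ∂_2 are all 1, so H_1 ≅ Z.
  H_2: rank ker ∂_2 − rank ∂_3 = (12 − 11) − 1 = 0, and the invariant factors of ∂_3 are all 1, so H_2 ≅ 0.
  H_3: rank ker ∂_3 − rank ∂_4 = (1 − 1) − 0 = 0, and there is no ∂_4, so H_3 ≅ 0.

H_0 = Z,  H_1 = Z,  H_2 = 0,  H_3 = 0.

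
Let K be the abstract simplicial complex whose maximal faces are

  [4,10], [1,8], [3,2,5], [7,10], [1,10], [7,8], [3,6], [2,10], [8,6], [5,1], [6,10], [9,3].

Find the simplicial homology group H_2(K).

H_2 ≅ 0.

K has 10 vertices, 14 edges, 1 triangle.
rank ∂_2 = 1, rank ∂_3 = 0 ⇒ b_2 = 1 − 1 − 0 = 0. So H_2 = 0.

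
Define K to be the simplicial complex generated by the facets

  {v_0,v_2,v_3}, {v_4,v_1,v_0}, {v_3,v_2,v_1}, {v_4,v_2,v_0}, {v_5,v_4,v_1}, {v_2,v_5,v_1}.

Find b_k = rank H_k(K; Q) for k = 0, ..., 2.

Take the total order v_0 < v_1 < v_2 < v_3 < v_4 < v_5 on the vertex set. Then K (dimension 2) consists of the simplices:

  0-simplices (6): [v_0], [v_1], [v_2], [v_3], [v_4], [v_5]
  1-simplices (12): [v_0,v_1], [v_0,v_2], [v_0,v_3], [v_0,v_4], [v_1,v_2], [v_1,v_3], [v_1,v_4], [v_1,v_5], [v_2,v_3], [v_2,v_4], [v_2,v_5], [v_4,v_5]
  2-simplices (6): [v_0,v_1,v_4], [v_0,v_2,v_3], [v_0,v_2,v_4], [v_1,v_2,v_3], [v_1,v_2,v_5], [v_1,v_4,v_5]

Hence C_0 ≅ Z^6, C_1 ≅ Z^12, C_2 ≅ Z^6.

The boundary map ∂_1: C_1 → C_0 maps an edge to its endpoints' difference, ∂[p,q] = q − p. For instance
  ∂[v_4,v_5] = [v_5] − [v_4].
The 6×12 boundary matrix has rank 5 and Smith normal form diag(1,1,1,1,1).

Boundary ∂_2: C_2 → C_1 sends each 2-simplex [p,q,r] to [q,r] − [p,r] + [p,q]. For instance
  ∂[v_0,v_1,v_4] = [v_1,v_4] − [v_0,v_4] + [v_0,v_1],
  ∂[v_1,v_2,v_5] = [v_2,v_5] − [v_1,v_5] + [v_1,v_2].
The 12×6 boundary matrix has rank 6 and Smith normal form diag(1,1,1,1,1,1).

Now H_k = ker ∂_k / im ∂_{k+1}, so:

  H_0: rank C_0 − rank ∂_1 = 6 − 5 = 1, and the invariant factors of ∂_1 are all 1, so H_0 = Z.
  H_1: rank ker ∂_1 − rank ∂_2 = (12 − 5) − 6 = 1, and the invariant factors of ∂_2 are all 1, so H_1 = Z.
  H_2: rank ker ∂_2 − rank ∂_3 = (6 − 6) − 0 = 0, and there is no ∂_3, so H_2 = 0.

(K is a triangulation of the cylinder S^1 x I.)

Hence the Betti numbers are b_0 = 1, b_1 = 1, b_2 = 0.

b_0 = 1, b_1 = 1, b_2 = 0.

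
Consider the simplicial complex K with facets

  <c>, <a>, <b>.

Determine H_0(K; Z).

H_0 = Z^3.

Order the vertices as a < b < c. Listing each simplex with vertices in this order, K has dimension 0 with simplices:

  0-simplices (3): a, b, c

so the chain groups are C_0 ≅ Z^3.

Computing H_k = (kernel of ∂_k) / (image of ∂_{k+1}):

  H_0: rank C_0 − rank ∂_1 = 3 − 0 = 3, and there is no ∂_1, so H_0 = Z^3.

(K is a triangulation of a set of 3 points.)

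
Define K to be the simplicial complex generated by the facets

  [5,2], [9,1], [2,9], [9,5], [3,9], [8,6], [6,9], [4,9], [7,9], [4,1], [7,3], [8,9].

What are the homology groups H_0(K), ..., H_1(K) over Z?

H_0 ≅ Z,  H_1 ≅ Z^4.

Take the total order 1 < 2 < 3 < 4 < 5 < 6 < 7 < 8 < 9 on the vertex set. Then K (dimension 1) consists of the simplices:

  0-simplices (9): [1], [2], [3], [4], [5], [6], [7], [8], [9]
  1-simplices (12): [1,4], [1,9], [2,5], [2,9], [3,7], [3,9], [4,9], [5,9], [6,8], [6,9], [7,9], [8,9]

giving chain groups C_0 ≅ Z^9, C_1 ≅ Z^12.

∂_1: C_1 → C_0 sends each edge [p,q] (with p < q) to q − p. For instance
  ∂[1,9] = [9] − [1].
The resulting 9×12 matrix has rank 8, and its Smith normal form has invariant factors (1,1,1,1,1,1,1,1).

Reading off H_k = ker ∂_k / im ∂_{k+1}:

  H_0: rank C_0 − rank ∂_1 = 9 − 8 = 1, and the invariant factors of ∂_1 are all 1, so H_0 ≅ Z.
  H_1: rank ker ∂_1 − rank ∂_2 = (12 − 8) − 0 = 4, and there is no ∂_2, so H_1 ≅ Z^4.

As a check, the Euler characteristic is 9 − 12 = -3, which agrees with 1 − 4 = -3.
(K is a triangulation of a wedge of 4 circles.)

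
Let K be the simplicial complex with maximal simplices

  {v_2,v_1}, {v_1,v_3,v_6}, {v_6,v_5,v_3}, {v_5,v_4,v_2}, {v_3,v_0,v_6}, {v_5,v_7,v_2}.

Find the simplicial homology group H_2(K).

H_2 = 0.

We work with the vertex ordering v_0 < v_1 < v_2 < v_3 < v_4 < v_5 < v_6 < v_7. The simplices of K, each written with vertices in increasing order, are:

  0-simplices (8): [v_0], [v_1], [v_2], [v_3], [v_4], [v_5], [v_6], [v_7]
  1-simplices (13): [v_0,v_3], [v_0,v_6], [v_1,v_2], [v_1,v_3], [v_1,v_6], [v_2,v_4], [v_2,v_5], [v_2,v_7], [v_3,v_5], [v_3,v_6], [v_4,v_5], [v_5,v_6], [v_5,v_7]
  2-simplices (5): [v_0,v_3,v_6], [v_1,v_3,v_6], [v_2,v_4,v_5], [v_2,v_5,v_7], [v_3,v_5,v_6]

giving chain groups C_0 ≅ Z^8, C_1 ≅ Z^13, C_2 ≅ Z^5.

∂_1: C_1 → C_0 sends each edge [p,q] (with p < q) to q − p. For instance
  ∂[v_1,v_6] = [v_6] − [v_1].
The 8×13 boundary matrix has rank 7 and Smith normal form diag(1,1,1,1,1,1,1).

The boundary map ∂_2: C_2 → C_1 sends each 2-simplex [p,q,r] to [q,r] − [p,r] + [p,q]. For instance
  ∂[v_1,v_3,v_6] = [v_3,v_6] − [v_1,v_6] + [v_1,v_3],
  ∂[v_0,v_3,v_6] = [v_3,v_6] − [v_0,v_6] + [v_0,v_3].
The resulting 13×5 matrix has rank 5, and its Smith normal form has invariant factors (1,1,1,1,1).

Computing H_k = (kernel of ∂_k) / (image of ∂_{k+1}):

  H_2: rank ker ∂_2 − rank ∂_3 = (5 − 5) − 0 = 0, and there is no ∂_3, so H_2 ≅ 0.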